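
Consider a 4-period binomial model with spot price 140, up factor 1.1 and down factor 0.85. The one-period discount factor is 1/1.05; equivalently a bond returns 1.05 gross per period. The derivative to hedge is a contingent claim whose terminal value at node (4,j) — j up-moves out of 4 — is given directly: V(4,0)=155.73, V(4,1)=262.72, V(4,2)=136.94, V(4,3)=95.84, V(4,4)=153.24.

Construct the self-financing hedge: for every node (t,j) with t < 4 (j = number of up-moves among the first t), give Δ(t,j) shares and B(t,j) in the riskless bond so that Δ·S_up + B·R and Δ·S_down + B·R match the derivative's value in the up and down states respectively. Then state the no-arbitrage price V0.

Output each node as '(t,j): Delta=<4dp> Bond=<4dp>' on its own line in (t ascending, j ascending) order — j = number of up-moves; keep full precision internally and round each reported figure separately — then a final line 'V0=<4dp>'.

Under the risk-neutral measure, an up-move has probability p* = (R−d)/(u−d) = 0.8000 and values discount at R = 1.05.
At expiry t=4: V(4,0)=155.7300, V(4,1)=262.7200, V(4,2)=136.9400, V(4,3)=95.8400, V(4,4)=153.2400
  t=3,j=0: stock 85.9775 → up 94.5752 (V=262.7200), down 73.0809 (V=155.7300). Price 229.8305; hedge Δ=4.9776, bond B=-198.1295.
  t=3,j=1: stock 111.2650 → up 122.3915 (V=136.9400), down 94.5752 (V=262.7200). Price 154.3771; hedge Δ=-4.5218, bond B=657.4971.
  t=3,j=2: stock 143.9900 → up 158.3890 (V=95.8400), down 122.3915 (V=136.9400). Price 99.1048; hedge Δ=-1.1417, bond B=263.5048.
  t=3,j=3: stock 186.3400 → up 204.9740 (V=153.2400), down 158.3890 (V=95.8400). Price 135.0095; hedge Δ=1.2322, bond B=-94.5905.
  t=2,j=0: stock 101.1500 → up 111.2650 (V=154.3771), down 85.9775 (V=229.8305). Price 161.3979; hedge Δ=-2.9838, bond B=463.2112.
  t=2,j=1: stock 130.9000 → up 143.9900 (V=99.1048), down 111.2650 (V=154.3771). Price 104.9136; hedge Δ=-1.6890, bond B=326.0031.
  t=2,j=2: stock 169.4000 → up 186.3400 (V=135.0095), down 143.9900 (V=99.1048). Price 121.7415; hedge Δ=0.8478, bond B=-21.8776.
  t=1,j=0: stock 119.0000 → up 130.9000 (V=104.9136), down 101.1500 (V=161.3979). Price 110.6766; hedge Δ=-1.8986, bond B=336.6140.
  t=1,j=1: stock 154.0000 → up 169.4000 (V=121.7415), down 130.9000 (V=104.9136). Price 112.7390; hedge Δ=0.4371, bond B=45.4272.
  t=0,j=0: stock 140.0000 → up 154.0000 (V=112.7390), down 119.0000 (V=110.6766). Price 106.9776; hedge Δ=0.0589, bond B=98.7282.
Each (Δ,B) replicates both successor values, so the strategy is self-financing and V0 is arbitrage-free.

(0,0): Delta=0.0589 Bond=98.7282
(1,0): Delta=-1.8986 Bond=336.6140
(1,1): Delta=0.4371 Bond=45.4272
(2,0): Delta=-2.9838 Bond=463.2112
(2,1): Delta=-1.6890 Bond=326.0031
(2,2): Delta=0.8478 Bond=-21.8776
(3,0): Delta=4.9776 Bond=-198.1295
(3,1): Delta=-4.5218 Bond=657.4971
(3,2): Delta=-1.1417 Bond=263.5048
(3,3): Delta=1.2322 Bond=-94.5905
V0=106.9776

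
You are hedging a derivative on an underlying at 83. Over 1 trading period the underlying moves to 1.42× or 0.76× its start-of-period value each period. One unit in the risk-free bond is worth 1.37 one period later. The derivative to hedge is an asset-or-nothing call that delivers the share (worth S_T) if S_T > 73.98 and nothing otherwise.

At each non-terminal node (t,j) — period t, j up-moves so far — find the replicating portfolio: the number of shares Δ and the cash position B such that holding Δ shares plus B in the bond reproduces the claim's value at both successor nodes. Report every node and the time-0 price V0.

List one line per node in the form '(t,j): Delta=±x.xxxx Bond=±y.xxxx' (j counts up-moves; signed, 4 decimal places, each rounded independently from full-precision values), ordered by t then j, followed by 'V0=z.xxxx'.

Since d<R<u, set p* = (R−d)/(u−d) = 0.9242; price each node as the discounted p*-expectation of its children.
At expiry t=1: V(1,0)=0.0000, V(1,1)=117.8600
  t=0,j=0: stock 83.0000 → up 117.8600 (V=117.8600), down 63.0800 (V=0.0000). Price 79.5118; hedge Δ=2.1515, bond B=-99.0639.
Root portfolio cost Δ·83+B reproduces V0=79.5118.

(0,0): Delta=2.1515 Bond=-99.0639
V0=79.5118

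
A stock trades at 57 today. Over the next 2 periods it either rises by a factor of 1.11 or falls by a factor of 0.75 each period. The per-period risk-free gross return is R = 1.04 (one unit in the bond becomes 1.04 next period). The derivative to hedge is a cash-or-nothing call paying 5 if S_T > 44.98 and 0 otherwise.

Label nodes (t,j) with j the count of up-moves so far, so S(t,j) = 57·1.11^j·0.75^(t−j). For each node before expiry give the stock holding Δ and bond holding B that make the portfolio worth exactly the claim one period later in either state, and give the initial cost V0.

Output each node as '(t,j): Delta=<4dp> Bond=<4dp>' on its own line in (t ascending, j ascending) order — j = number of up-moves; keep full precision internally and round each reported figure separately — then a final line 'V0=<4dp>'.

The replicating-portfolio and risk-neutral prices coincide; use p* = (1.04−0.75)/(1.11−0.75) = 0.8056 for the latter.
Terminal values V(2,·): V(2,0)=0.0000, V(2,1)=5.0000, V(2,2)=5.0000
(1,0): S=42.7500. Δ = (V_up−V_dn)/(S_up−S_dn) = (5.0000−0.0000)/(47.4525−32.0625) = 0.3249. V = [p*·5.0000 + (1−p*)·0.0000]/1.04 = 3.8729. B = V − Δ·S = -10.0160.
(1,1): S=63.2700. Δ = (V_up−V_dn)/(S_up−S_dn) = (5.0000−5.0000)/(70.2297−47.4525) = 0.0000. V = [p*·5.0000 + (1−p*)·5.0000]/1.04 = 4.8077. B = V − Δ·S = 4.8077.
(0,0): S=57.0000. Δ = (V_up−V_dn)/(S_up−S_dn) = (4.8077−3.8729)/(63.2700−42.7500) = 0.0456. V = [p*·4.8077 + (1−p*)·3.8729]/1.04 = 4.4480. B = V − Δ·S = 1.8513.
Check: Δ(0,0)·S0 + B(0,0) = 4.4480 = V0.

(0,0): Delta=0.0456 Bond=1.8513
(1,0): Delta=0.3249 Bond=-10.0160
(1,1): Delta=0.0000 Bond=4.8077
V0=4.4480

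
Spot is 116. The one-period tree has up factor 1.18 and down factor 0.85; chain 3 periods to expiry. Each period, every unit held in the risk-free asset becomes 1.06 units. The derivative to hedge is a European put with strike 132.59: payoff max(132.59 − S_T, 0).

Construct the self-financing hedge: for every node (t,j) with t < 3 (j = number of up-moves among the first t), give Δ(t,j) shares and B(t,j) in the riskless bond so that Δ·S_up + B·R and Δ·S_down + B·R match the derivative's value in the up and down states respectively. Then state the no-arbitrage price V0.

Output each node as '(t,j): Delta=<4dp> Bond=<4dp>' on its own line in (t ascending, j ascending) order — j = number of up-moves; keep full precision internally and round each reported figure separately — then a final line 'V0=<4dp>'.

Risk-neutral probability p* = (R−d)/(u−d) = (1.06−0.85)/(1.18−0.85) = 0.6364.
Terminal payoffs: V(3,0)=61.3515, V(3,1)=33.6942, V(3,2)=0.0000, V(3,3)=0.0000
Node (2,0) S=83.8100: V=(p*·33.6942+(1−p*)·61.3515)/1.06=41.2749; Δ=(33.6942−61.3515)/(98.8958−71.2385)=-1.0000; B=V−Δ·S=125.0849
Node (2,1) S=116.3480: V=(p*·0.0000+(1−p*)·33.6942)/1.06=11.5589; Δ=(0.0000−33.6942)/(137.2906−98.8958)=-0.8776; B=V−Δ·S=113.6625
Node (2,2) S=161.5184: V=(p*·0.0000+(1−p*)·0.0000)/1.06=0.0000; Δ=(0.0000−0.0000)/(190.5917−137.2906)=0.0000; B=V−Δ·S=0.0000
Node (1,0) S=98.6000: V=(p*·11.5589+(1−p*)·41.2749)/1.06=21.0988; Δ=(11.5589−41.2749)/(116.3480−83.8100)=-0.9133; B=V−Δ·S=111.1473
Node (1,1) S=136.8800: V=(p*·0.0000+(1−p*)·11.5589)/1.06=3.9653; Δ=(0.0000−11.5589)/(161.5184−116.3480)=-0.2559; B=V−Δ·S=38.9923
Node (0,0) S=116.0000: V=(p*·3.9653+(1−p*)·21.0988)/1.06=9.6186; Δ=(3.9653−21.0988)/(136.8800−98.6000)=-0.4476; B=V−Δ·S=61.5382
Root portfolio cost Δ·116+B reproduces V0=9.6186.

(0,0): Delta=-0.4476 Bond=61.5382
(1,0): Delta=-0.9133 Bond=111.1473
(1,1): Delta=-0.2559 Bond=38.9923
(2,0): Delta=-1.0000 Bond=125.0849
(2,1): Delta=-0.8776 Bond=113.6625
(2,2): Delta=0.0000 Bond=0.0000
V0=9.6186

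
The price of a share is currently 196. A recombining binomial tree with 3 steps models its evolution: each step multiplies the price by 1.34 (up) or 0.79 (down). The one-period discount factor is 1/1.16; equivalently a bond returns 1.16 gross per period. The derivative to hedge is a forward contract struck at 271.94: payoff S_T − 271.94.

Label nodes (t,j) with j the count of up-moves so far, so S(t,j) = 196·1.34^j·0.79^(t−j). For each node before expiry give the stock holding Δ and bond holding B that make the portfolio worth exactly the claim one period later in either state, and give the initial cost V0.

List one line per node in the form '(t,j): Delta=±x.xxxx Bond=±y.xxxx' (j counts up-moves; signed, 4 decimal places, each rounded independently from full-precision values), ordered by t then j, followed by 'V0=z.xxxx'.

The replicating-portfolio and risk-neutral prices coincide; use p* = (1.16−0.79)/(1.34−0.79) = 0.6727 for the latter.
At expiry t=3: V(3,0)=-175.3044, V(3,1)=-108.0264, V(3,2)=6.0907, V(3,3)=199.6564
  t=2,j=0: stock 122.3236 → up 163.9136 (V=-108.0264), down 96.6356 (V=-175.3044). Price -112.1074; hedge Δ=1.0000, bond B=-234.4310.
  t=2,j=1: stock 207.4856 → up 278.0307 (V=6.0907), down 163.9136 (V=-108.0264). Price -26.9454; hedge Δ=1.0000, bond B=-234.4310.
  t=2,j=2: stock 351.9376 → up 471.5964 (V=199.6564), down 278.0307 (V=6.0907). Price 117.5066; hedge Δ=1.0000, bond B=-234.4310.
  t=1,j=0: stock 154.8400 → up 207.4856 (V=-26.9454), down 122.3236 (V=-112.1074). Price -47.2557; hedge Δ=1.0000, bond B=-202.0957.
  t=1,j=1: stock 262.6400 → up 351.9376 (V=117.5066), down 207.4856 (V=-26.9454). Price 60.5443; hedge Δ=1.0000, bond B=-202.0957.
  t=0,j=0: stock 196.0000 → up 262.6400 (V=60.5443), down 154.8400 (V=-47.2557). Price 21.7796; hedge Δ=1.0000, bond B=-174.2204.
Self-financing check: at every node Δ·S+B equals the discounted successor values.

(0,0): Delta=1.0000 Bond=-174.2204
(1,0): Delta=1.0000 Bond=-202.0957
(1,1): Delta=1.0000 Bond=-202.0957
(2,0): Delta=1.0000 Bond=-234.4310
(2,1): Delta=1.0000 Bond=-234.4310
(2,2): Delta=1.0000 Bond=-234.4310
V0=21.7796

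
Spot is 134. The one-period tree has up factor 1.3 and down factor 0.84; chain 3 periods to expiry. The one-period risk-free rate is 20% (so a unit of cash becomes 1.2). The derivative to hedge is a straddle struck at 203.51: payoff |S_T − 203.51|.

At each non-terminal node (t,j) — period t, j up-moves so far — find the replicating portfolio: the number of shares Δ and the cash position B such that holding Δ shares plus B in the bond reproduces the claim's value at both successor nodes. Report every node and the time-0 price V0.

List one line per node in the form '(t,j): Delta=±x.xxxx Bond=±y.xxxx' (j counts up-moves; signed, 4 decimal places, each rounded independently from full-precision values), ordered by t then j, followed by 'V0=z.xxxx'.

(0,0): Delta=0.2543 Bond=0.1188
(1,0): Delta=-1.0000 Bond=141.3264
(1,1): Delta=0.4794 Bond=-39.0751
(2,0): Delta=-1.0000 Bond=169.5917
(2,1): Delta=-1.0000 Bond=169.5917
(2,2): Delta=0.7450 Bond=-107.0240
V0=34.1948

Under the risk-neutral measure, an up-move has probability p* = (R−d)/(u−d) = 0.7826 and values discount at R = 1.2.
Terminal payoffs: V(3,0)=124.0877, V(3,1)=80.5945, V(3,2)=13.2836, V(3,3)=90.8880
  t=2,j=0: stock 94.5504 → up 122.9155 (V=80.5945), down 79.4223 (V=124.0877). Price 75.0413; hedge Δ=-1.0000, bond B=169.5917.
  t=2,j=1: stock 146.3280 → up 190.2264 (V=13.2836), down 122.9155 (V=80.5945). Price 23.2637; hedge Δ=-1.0000, bond B=169.5917.
  t=2,j=2: stock 226.4600 → up 294.3980 (V=90.8880), down 190.2264 (V=13.2836). Price 61.6812; hedge Δ=0.7450, bond B=-107.0240.
  t=1,j=0: stock 112.5600 → up 146.3280 (V=23.2637), down 94.5504 (V=75.0413). Price 28.7664; hedge Δ=-1.0000, bond B=141.3264.
  t=1,j=1: stock 174.2000 → up 226.4600 (V=61.6812), down 146.3280 (V=23.2637). Price 44.4413; hedge Δ=0.4794, bond B=-39.0751.
  t=0,j=0: stock 134.0000 → up 174.2000 (V=44.4413), down 112.5600 (V=28.7664). Price 34.1948; hedge Δ=0.2543, bond B=0.1188.
Check: Δ(0,0)·S0 + B(0,0) = 34.1948 = V0.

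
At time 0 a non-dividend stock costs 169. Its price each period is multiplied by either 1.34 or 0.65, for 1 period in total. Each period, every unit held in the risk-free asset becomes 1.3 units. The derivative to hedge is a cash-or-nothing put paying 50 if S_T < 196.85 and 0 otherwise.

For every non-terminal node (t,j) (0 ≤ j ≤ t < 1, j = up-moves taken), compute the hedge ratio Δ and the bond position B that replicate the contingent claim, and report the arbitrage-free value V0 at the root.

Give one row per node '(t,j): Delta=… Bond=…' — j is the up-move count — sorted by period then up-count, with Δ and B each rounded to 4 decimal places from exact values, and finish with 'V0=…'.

(0,0): Delta=-0.4288 Bond=74.6934
V0=2.2297

Under the risk-neutral measure, an up-move has probability p* = (R−d)/(u−d) = 0.9420 and values discount at R = 1.3.
Terminal values V(1,·): V(1,0)=50.0000, V(1,1)=0.0000
(0,0): S=169.0000. Δ = (V_up−V_dn)/(S_up−S_dn) = (0.0000−50.0000)/(226.4600−109.8500) = -0.4288. V = [p*·0.0000 + (1−p*)·50.0000]/1.3 = 2.2297. B = V − Δ·S = 74.6934.
The time-0 hedge costs 2.2297, which is the no-arbitrage price.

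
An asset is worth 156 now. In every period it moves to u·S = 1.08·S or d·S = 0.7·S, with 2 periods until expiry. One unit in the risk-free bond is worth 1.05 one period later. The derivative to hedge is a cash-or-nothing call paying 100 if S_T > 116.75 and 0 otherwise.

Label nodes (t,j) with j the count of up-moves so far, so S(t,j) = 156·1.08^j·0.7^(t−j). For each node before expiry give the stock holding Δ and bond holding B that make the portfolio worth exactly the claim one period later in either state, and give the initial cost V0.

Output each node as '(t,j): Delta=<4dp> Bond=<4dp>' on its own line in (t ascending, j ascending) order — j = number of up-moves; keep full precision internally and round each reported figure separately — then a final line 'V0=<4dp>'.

(0,0): Delta=0.1268 Bond=70.3513
(1,0): Delta=2.4099 Bond=-175.4386
(1,1): Delta=0.0000 Bond=95.2381
V0=90.1376

Since d<R<u, set p* = (R−d)/(u−d) = 0.9211; price each node as the discounted p*-expectation of its children.
Payoff layer (t=2): V(2,0)=0.0000, V(2,1)=100.0000, V(2,2)=100.0000
Node (1,0) S=109.2000: V=(p*·100.0000+(1−p*)·0.0000)/1.05=87.7193; Δ=(100.0000−0.0000)/(117.9360−76.4400)=2.4099; B=V−Δ·S=-175.4386
Node (1,1) S=168.4800: V=(p*·100.0000+(1−p*)·100.0000)/1.05=95.2381; Δ=(100.0000−100.0000)/(181.9584−117.9360)=0.0000; B=V−Δ·S=95.2381
Node (0,0) S=156.0000: V=(p*·95.2381+(1−p*)·87.7193)/1.05=90.1376; Δ=(95.2381−87.7193)/(168.4800−109.2000)=0.1268; B=V−Δ·S=70.3513
Each (Δ,B) replicates both successor values, so the strategy is self-financing and V0 is arbitrage-free.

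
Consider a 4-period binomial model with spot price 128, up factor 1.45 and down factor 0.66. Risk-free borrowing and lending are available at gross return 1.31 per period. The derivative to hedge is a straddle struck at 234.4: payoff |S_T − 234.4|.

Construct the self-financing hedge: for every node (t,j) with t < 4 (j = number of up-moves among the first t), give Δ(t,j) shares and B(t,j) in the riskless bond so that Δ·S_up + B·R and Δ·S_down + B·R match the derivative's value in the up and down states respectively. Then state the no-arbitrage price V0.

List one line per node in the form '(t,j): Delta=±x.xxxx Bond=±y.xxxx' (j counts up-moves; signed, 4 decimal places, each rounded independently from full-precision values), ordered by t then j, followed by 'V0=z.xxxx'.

Since d<R<u, set p* = (R−d)/(u−d) = 0.8228; price each node as the discounted p*-expectation of its children.
At expiry t=4: V(4,0)=210.1123, V(4,1)=181.0407, V(4,2)=117.1713, V(4,3)=23.1478, V(4,4)=331.4248
(3,0): S=36.7995. Δ = (V_up−V_dn)/(S_up−S_dn) = (181.0407−210.1123)/(53.3593−24.2877) = -1.0000. V = [p*·181.0407 + (1−p*)·210.1123]/1.31 = 142.1318. B = V − Δ·S = 178.9313.
(3,1): S=80.8474. Δ = (V_up−V_dn)/(S_up−S_dn) = (117.1713−181.0407)/(117.2287−53.3593) = -1.0000. V = [p*·117.1713 + (1−p*)·181.0407]/1.31 = 98.0839. B = V − Δ·S = 178.9313.
(3,2): S=177.6192. Δ = (V_up−V_dn)/(S_up−S_dn) = (23.1478−117.1713)/(257.5478−117.2287) = -0.6701. V = [p*·23.1478 + (1−p*)·117.1713]/1.31 = 30.3895. B = V − Δ·S = 149.4066.
(3,3): S=390.2240. Δ = (V_up−V_dn)/(S_up−S_dn) = (331.4248−23.1478)/(565.8248−257.5478) = 1.0000. V = [p*·331.4248 + (1−p*)·23.1478]/1.31 = 211.2927. B = V − Δ·S = -178.9313.
(2,0): S=55.7568. Δ = (V_up−V_dn)/(S_up−S_dn) = (98.0839−142.1318)/(80.8474−36.7995) = -1.0000. V = [p*·98.0839 + (1−p*)·142.1318]/1.31 = 80.8320. B = V − Δ·S = 136.5888.
(2,1): S=122.4960. Δ = (V_up−V_dn)/(S_up−S_dn) = (30.3895−98.0839)/(177.6192−80.8474) = -0.6995. V = [p*·30.3895 + (1−p*)·98.0839]/1.31 = 32.3557. B = V − Δ·S = 118.0449.
(2,2): S=269.1200. Δ = (V_up−V_dn)/(S_up−S_dn) = (211.2927−30.3895)/(390.2240−177.6192) = 0.8509. V = [p*·211.2927 + (1−p*)·30.3895]/1.31 = 136.8198. B = V − Δ·S = -92.1716.
(1,0): S=84.4800. Δ = (V_up−V_dn)/(S_up−S_dn) = (32.3557−80.8320)/(122.4960−55.7568) = -0.7264. V = [p*·32.3557 + (1−p*)·80.8320]/1.31 = 31.2568. B = V − Δ·S = 92.6192.
(1,1): S=185.6000. Δ = (V_up−V_dn)/(S_up−S_dn) = (136.8198−32.3557)/(269.1200−122.4960) = 0.7125. V = [p*·136.8198 + (1−p*)·32.3557]/1.31 = 90.3108. B = V − Δ·S = -41.9222.
(0,0): S=128.0000. Δ = (V_up−V_dn)/(S_up−S_dn) = (90.3108−31.2568)/(185.6000−84.4800) = 0.5840. V = [p*·90.3108 + (1−p*)·31.2568]/1.31 = 60.9508. B = V − Δ·S = -13.8011.
Root portfolio cost Δ·128+B reproduces V0=60.9508.

(0,0): Delta=0.5840 Bond=-13.8011
(1,0): Delta=-0.7264 Bond=92.6192
(1,1): Delta=0.7125 Bond=-41.9222
(2,0): Delta=-1.0000 Bond=136.5888
(2,1): Delta=-0.6995 Bond=118.0449
(2,2): Delta=0.8509 Bond=-92.1716
(3,0): Delta=-1.0000 Bond=178.9313
(3,1): Delta=-1.0000 Bond=178.9313
(3,2): Delta=-0.6701 Bond=149.4066
(3,3): Delta=1.0000 Bond=-178.9313
V0=60.9508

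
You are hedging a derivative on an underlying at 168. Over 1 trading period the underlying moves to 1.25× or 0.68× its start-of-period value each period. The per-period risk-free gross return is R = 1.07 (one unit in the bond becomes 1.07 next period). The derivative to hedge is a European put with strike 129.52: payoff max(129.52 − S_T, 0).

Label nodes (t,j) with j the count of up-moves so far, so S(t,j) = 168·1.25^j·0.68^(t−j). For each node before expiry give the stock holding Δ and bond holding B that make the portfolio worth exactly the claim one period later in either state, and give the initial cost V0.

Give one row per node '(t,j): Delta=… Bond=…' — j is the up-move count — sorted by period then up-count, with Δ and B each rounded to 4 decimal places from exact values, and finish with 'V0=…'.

(0,0): Delta=-0.1596 Bond=31.3166
V0=4.5096

No-arbitrage ⇒ martingale measure with p* = (R−d)/(u−d) = 0.6842.
Terminal payoffs: V(1,0)=15.2800, V(1,1)=0.0000
(0,0): S=168.0000. Δ = (V_up−V_dn)/(S_up−S_dn) = (0.0000−15.2800)/(210.0000−114.2400) = -0.1596. V = [p*·0.0000 + (1−p*)·15.2800]/1.07 = 4.5096. B = V − Δ·S = 31.3166.
Self-financing check: at every node Δ·S+B equals the discounted successor values.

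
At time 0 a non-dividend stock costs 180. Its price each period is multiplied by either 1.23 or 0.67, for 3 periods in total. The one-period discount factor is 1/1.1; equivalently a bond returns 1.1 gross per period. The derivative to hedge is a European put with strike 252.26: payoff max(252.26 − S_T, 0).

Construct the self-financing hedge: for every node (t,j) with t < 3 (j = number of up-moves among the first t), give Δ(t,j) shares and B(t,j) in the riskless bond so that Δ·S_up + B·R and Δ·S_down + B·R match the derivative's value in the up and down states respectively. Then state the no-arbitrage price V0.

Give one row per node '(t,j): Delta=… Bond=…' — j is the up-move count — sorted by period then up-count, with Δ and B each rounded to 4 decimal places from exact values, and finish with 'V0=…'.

Since d<R<u, set p* = (R−d)/(u−d) = 0.7679; price each node as the discounted p*-expectation of its children.
Terminal values V(3,·): V(3,0)=198.1227, V(3,1)=152.8735, V(3,2)=69.8043, V(3,3)=0.0000
  t=2,j=0: stock 80.8020 → up 99.3865 (V=152.8735), down 54.1373 (V=198.1227). Price 148.5253; hedge Δ=-1.0000, bond B=229.3273.
  t=2,j=1: stock 148.3380 → up 182.4557 (V=69.8043), down 99.3865 (V=152.8735). Price 80.9893; hedge Δ=-1.0000, bond B=229.3273.
  t=2,j=2: stock 272.3220 → up 334.9561 (V=0.0000), down 182.4557 (V=69.8043). Price 14.7314; hedge Δ=-0.4577, bond B=139.3819.
  t=1,j=0: stock 120.6000 → up 148.3380 (V=80.9893), down 80.8020 (V=148.5253). Price 87.8793; hedge Δ=-1.0000, bond B=208.4793.
  t=1,j=1: stock 221.4000 → up 272.3220 (V=14.7314), down 148.3380 (V=80.9893). Price 27.3752; hedge Δ=-0.5344, bond B=145.6928.
  t=0,j=0: stock 180.0000 → up 221.4000 (V=27.3752), down 120.6000 (V=87.8793). Price 37.6553; hedge Δ=-0.6002, bond B=145.6984.
Check: Δ(0,0)·S0 + B(0,0) = 37.6553 = V0.

(0,0): Delta=-0.6002 Bond=145.6984
(1,0): Delta=-1.0000 Bond=208.4793
(1,1): Delta=-0.5344 Bond=145.6928
(2,0): Delta=-1.0000 Bond=229.3273
(2,1): Delta=-1.0000 Bond=229.3273
(2,2): Delta=-0.4577 Bond=139.3819
V0=37.6553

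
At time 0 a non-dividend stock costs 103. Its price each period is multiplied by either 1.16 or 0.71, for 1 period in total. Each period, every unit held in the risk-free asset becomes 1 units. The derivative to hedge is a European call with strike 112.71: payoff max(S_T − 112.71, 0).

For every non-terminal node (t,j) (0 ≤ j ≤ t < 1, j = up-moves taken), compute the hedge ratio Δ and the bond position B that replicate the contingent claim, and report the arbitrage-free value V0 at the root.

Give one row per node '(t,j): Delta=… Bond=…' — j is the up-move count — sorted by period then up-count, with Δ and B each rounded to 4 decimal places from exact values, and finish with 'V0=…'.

(0,0): Delta=0.1461 Bond=-10.6816
V0=4.3629

The replicating-portfolio and risk-neutral prices coincide; use p* = (1−0.71)/(1.16−0.71) = 0.6444 for the latter.
Terminal payoffs: V(1,0)=0.0000, V(1,1)=6.7700
Node (0,0) S=103.0000: V=(p*·6.7700+(1−p*)·0.0000)/1=4.3629; Δ=(6.7700−0.0000)/(119.4800−73.1300)=0.1461; B=V−Δ·S=-10.6816
Root portfolio cost Δ·103+B reproduces V0=4.3629.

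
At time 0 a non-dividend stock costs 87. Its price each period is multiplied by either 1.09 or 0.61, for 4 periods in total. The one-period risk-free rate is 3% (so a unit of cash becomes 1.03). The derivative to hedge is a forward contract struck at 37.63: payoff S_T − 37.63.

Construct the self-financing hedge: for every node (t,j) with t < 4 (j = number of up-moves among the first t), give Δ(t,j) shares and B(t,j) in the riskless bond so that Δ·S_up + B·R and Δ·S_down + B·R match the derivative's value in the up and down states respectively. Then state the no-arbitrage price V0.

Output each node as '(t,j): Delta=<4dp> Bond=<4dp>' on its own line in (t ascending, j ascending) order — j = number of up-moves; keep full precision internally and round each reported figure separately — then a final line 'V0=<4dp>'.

The replicating-portfolio and risk-neutral prices coincide; use p* = (1.03−0.61)/(1.09−0.61) = 0.8750 for the latter.
Payoff layer (t=4): V(4,0)=-25.5841, V(4,1)=-16.1054, V(4,2)=0.8320, V(4,3)=31.0972, V(4,4)=85.1776
  t=3,j=0: stock 19.7473 → up 21.5246 (V=-16.1054), down 12.0459 (V=-25.5841). Price -16.7866; hedge Δ=1.0000, bond B=-36.5340.
  t=3,j=1: stock 35.2862 → up 38.4620 (V=0.8320), down 21.5246 (V=-16.1054). Price -1.2477; hedge Δ=1.0000, bond B=-36.5340.
  t=3,j=2: stock 63.0525 → up 68.7272 (V=31.0972), down 38.4620 (V=0.8320). Price 26.5185; hedge Δ=1.0000, bond B=-36.5340.
  t=3,j=3: stock 112.6675 → up 122.8076 (V=85.1776), down 68.7272 (V=31.0972). Price 76.1335; hedge Δ=1.0000, bond B=-36.5340.
  t=2,j=0: stock 32.3727 → up 35.2862 (V=-1.2477), down 19.7473 (V=-16.7866). Price -3.0972; hedge Δ=1.0000, bond B=-35.4699.
  t=2,j=1: stock 57.8463 → up 63.0525 (V=26.5185), down 35.2862 (V=-1.2477). Price 22.3764; hedge Δ=1.0000, bond B=-35.4699.
  t=2,j=2: stock 103.3647 → up 112.6675 (V=76.1335), down 63.0525 (V=26.5185). Price 67.8948; hedge Δ=1.0000, bond B=-35.4699.
  t=1,j=0: stock 53.0700 → up 57.8463 (V=22.3764), down 32.3727 (V=-3.0972). Price 18.6332; hedge Δ=1.0000, bond B=-34.4368.
  t=1,j=1: stock 94.8300 → up 103.3647 (V=67.8948), down 57.8463 (V=22.3764). Price 60.3932; hedge Δ=1.0000, bond B=-34.4368.
  t=0,j=0: stock 87.0000 → up 94.8300 (V=60.3932), down 53.0700 (V=18.6332). Price 53.5662; hedge Δ=1.0000, bond B=-33.4338.
Each (Δ,B) replicates both successor values, so the strategy is self-financing and V0 is arbitrage-free.

(0,0): Delta=1.0000 Bond=-33.4338
(1,0): Delta=1.0000 Bond=-34.4368
(1,1): Delta=1.0000 Bond=-34.4368
(2,0): Delta=1.0000 Bond=-35.4699
(2,1): Delta=1.0000 Bond=-35.4699
(2,2): Delta=1.0000 Bond=-35.4699
(3,0): Delta=1.0000 Bond=-36.5340
(3,1): Delta=1.0000 Bond=-36.5340
(3,2): Delta=1.0000 Bond=-36.5340
(3,3): Delta=1.0000 Bond=-36.5340
V0=53.5662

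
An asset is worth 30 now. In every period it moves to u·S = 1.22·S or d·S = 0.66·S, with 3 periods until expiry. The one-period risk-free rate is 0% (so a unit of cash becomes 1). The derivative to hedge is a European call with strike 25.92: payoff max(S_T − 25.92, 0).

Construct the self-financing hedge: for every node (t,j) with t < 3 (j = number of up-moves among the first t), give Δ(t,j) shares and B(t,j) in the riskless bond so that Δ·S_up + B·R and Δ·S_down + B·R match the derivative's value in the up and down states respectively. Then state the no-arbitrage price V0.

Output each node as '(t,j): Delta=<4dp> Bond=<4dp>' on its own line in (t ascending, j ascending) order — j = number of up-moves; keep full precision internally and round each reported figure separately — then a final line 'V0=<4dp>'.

(0,0): Delta=0.6495 Bond=-11.5508
(1,0): Delta=0.1944 Bond=-2.5405
(1,1): Delta=0.8088 Bond=-17.3810
(2,0): Delta=0.0000 Bond=0.0000
(2,1): Delta=0.2625 Bond=-4.1843
(2,2): Delta=1.0000 Bond=-25.9200
V0=7.9333

The replicating-portfolio and risk-neutral prices coincide; use p* = (1−0.66)/(1.22−0.66) = 0.6071 for the latter.
Terminal values V(3,·): V(3,0)=0.0000, V(3,1)=0.0000, V(3,2)=3.5503, V(3,3)=28.5554
Node (2,0) S=13.0680: V=(p*·0.0000+(1−p*)·0.0000)/1=0.0000; Δ=(0.0000−0.0000)/(15.9430−8.6249)=0.0000; B=V−Δ·S=0.0000
Node (2,1) S=24.1560: V=(p*·3.5503+(1−p*)·0.0000)/1=2.1556; Δ=(3.5503−0.0000)/(29.4703−15.9430)=0.2625; B=V−Δ·S=-4.1843
Node (2,2) S=44.6520: V=(p*·28.5554+(1−p*)·3.5503)/1=18.7320; Δ=(28.5554−3.5503)/(54.4754−29.4703)=1.0000; B=V−Δ·S=-25.9200
Node (1,0) S=19.8000: V=(p*·2.1556+(1−p*)·0.0000)/1=1.3087; Δ=(2.1556−0.0000)/(24.1560−13.0680)=0.1944; B=V−Δ·S=-2.5405
Node (1,1) S=36.6000: V=(p*·18.7320+(1−p*)·2.1556)/1=12.2198; Δ=(18.7320−2.1556)/(44.6520−24.1560)=0.8088; B=V−Δ·S=-17.3810
Node (0,0) S=30.0000: V=(p*·12.2198+(1−p*)·1.3087)/1=7.9333; Δ=(12.2198−1.3087)/(36.6000−19.8000)=0.6495; B=V−Δ·S=-11.5508
Self-financing check: at every node Δ·S+B equals the discounted successor values.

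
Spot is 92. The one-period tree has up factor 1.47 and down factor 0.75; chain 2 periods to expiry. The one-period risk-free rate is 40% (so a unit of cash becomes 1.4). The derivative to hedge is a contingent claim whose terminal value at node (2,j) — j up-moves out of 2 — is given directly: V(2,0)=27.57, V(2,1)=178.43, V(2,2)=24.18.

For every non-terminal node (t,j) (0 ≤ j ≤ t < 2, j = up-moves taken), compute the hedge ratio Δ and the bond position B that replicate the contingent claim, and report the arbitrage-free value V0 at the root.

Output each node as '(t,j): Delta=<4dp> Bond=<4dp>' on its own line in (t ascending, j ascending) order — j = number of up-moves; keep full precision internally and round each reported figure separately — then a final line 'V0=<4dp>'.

Since d<R<u, set p* = (R−d)/(u−d) = 0.9028; price each node as the discounted p*-expectation of its children.
At expiry t=2: V(2,0)=27.5700, V(2,1)=178.4300, V(2,2)=24.1800
  t=1,j=0: stock 69.0000 → up 101.4300 (V=178.4300), down 51.7500 (V=27.5700). Price 116.9736; hedge Δ=3.0366, bond B=-92.5542.
  t=1,j=1: stock 135.2400 → up 198.8028 (V=24.1800), down 101.4300 (V=178.4300). Price 27.9832; hedge Δ=-1.5841, bond B=242.2193.
  t=0,j=0: stock 92.0000 → up 135.2400 (V=27.9832), down 69.0000 (V=116.9736). Price 26.1679; hedge Δ=-1.3435, bond B=149.7657.
Self-financing check: at every node Δ·S+B equals the discounted successor values.

(0,0): Delta=-1.3435 Bond=149.7657
(1,0): Delta=3.0366 Bond=-92.5542
(1,1): Delta=-1.5841 Bond=242.2193
V0=26.1679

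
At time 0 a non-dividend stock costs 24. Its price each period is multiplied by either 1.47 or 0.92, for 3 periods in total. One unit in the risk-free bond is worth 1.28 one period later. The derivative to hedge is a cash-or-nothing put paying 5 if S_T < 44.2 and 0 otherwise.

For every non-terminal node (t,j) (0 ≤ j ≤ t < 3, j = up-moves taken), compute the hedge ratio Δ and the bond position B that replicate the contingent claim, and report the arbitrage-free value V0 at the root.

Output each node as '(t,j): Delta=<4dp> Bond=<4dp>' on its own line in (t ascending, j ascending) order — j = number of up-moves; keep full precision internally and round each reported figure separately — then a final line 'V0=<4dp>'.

(0,0): Delta=-0.1046 Bond=3.1663
(1,0): Delta=-0.2105 Bond=6.3931
(1,1): Delta=-0.0695 Bond=2.8177
(2,0): Delta=0.0000 Bond=3.9062
(2,1): Delta=-0.2801 Bond=10.4403
(2,2): Delta=0.0000 Bond=0.0000
V0=0.6570

Risk-neutral probability p* = (R−d)/(u−d) = (1.28−0.92)/(1.47−0.92) = 0.6545.
Terminal values V(3,·): V(3,0)=5.0000, V(3,1)=5.0000, V(3,2)=0.0000, V(3,3)=0.0000
  t=2,j=0: stock 20.3136 → up 29.8610 (V=5.0000), down 18.6885 (V=5.0000). Price 3.9062; hedge Δ=0.0000, bond B=3.9062.
  t=2,j=1: stock 32.4576 → up 47.7127 (V=0.0000), down 29.8610 (V=5.0000). Price 1.3494; hedge Δ=-0.2801, bond B=10.4403.
  t=2,j=2: stock 51.8616 → up 76.2366 (V=0.0000), down 47.7127 (V=0.0000). Price 0.0000; hedge Δ=0.0000, bond B=0.0000.
  t=1,j=0: stock 22.0800 → up 32.4576 (V=1.3494), down 20.3136 (V=3.9062). Price 1.7443; hedge Δ=-0.2105, bond B=6.3931.
  t=1,j=1: stock 35.2800 → up 51.8616 (V=0.0000), down 32.4576 (V=1.3494). Price 0.3642; hedge Δ=-0.0695, bond B=2.8177.
  t=0,j=0: stock 24.0000 → up 35.2800 (V=0.3642), down 22.0800 (V=1.7443). Price 0.6570; hedge Δ=-0.1046, bond B=3.1663.
Each (Δ,B) replicates both successor values, so the strategy is self-financing and V0 is arbitrage-free.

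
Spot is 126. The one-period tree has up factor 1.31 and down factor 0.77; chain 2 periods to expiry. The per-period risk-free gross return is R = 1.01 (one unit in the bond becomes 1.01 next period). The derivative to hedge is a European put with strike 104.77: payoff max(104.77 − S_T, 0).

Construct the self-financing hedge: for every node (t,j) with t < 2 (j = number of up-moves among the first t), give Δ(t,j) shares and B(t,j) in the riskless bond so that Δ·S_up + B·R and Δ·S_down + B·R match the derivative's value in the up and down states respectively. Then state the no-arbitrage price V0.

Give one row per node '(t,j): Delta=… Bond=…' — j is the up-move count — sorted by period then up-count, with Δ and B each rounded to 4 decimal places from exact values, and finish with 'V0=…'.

No-arbitrage ⇒ martingale measure with p* = (R−d)/(u−d) = 0.4444.
Terminal payoffs: V(2,0)=30.0646, V(2,1)=0.0000, V(2,2)=0.0000
(1,0): S=97.0200. Δ = (V_up−V_dn)/(S_up−S_dn) = (0.0000−30.0646)/(127.0962−74.7054) = -0.5739. V = [p*·0.0000 + (1−p*)·30.0646]/1.01 = 16.5372. B = V − Δ·S = 72.2124.
(1,1): S=165.0600. Δ = (V_up−V_dn)/(S_up−S_dn) = (0.0000−0.0000)/(216.2286−127.0962) = 0.0000. V = [p*·0.0000 + (1−p*)·0.0000]/1.01 = 0.0000. B = V − Δ·S = 0.0000.
(0,0): S=126.0000. Δ = (V_up−V_dn)/(S_up−S_dn) = (0.0000−16.5372)/(165.0600−97.0200) = -0.2431. V = [p*·0.0000 + (1−p*)·16.5372]/1.01 = 9.0964. B = V − Δ·S = 39.7208.
Check: Δ(0,0)·S0 + B(0,0) = 9.0964 = V0.

(0,0): Delta=-0.2431 Bond=39.7208
(1,0): Delta=-0.5739 Bond=72.2124
(1,1): Delta=0.0000 Bond=0.0000
V0=9.0964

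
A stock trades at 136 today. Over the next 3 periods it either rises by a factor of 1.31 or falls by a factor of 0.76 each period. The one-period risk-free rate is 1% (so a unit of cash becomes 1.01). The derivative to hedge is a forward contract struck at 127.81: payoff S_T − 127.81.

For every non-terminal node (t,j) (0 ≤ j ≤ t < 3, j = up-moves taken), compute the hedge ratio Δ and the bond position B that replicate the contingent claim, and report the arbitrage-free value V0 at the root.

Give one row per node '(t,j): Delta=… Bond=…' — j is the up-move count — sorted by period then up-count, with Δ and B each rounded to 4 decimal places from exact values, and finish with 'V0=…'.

Since d<R<u, set p* = (R−d)/(u−d) = 0.4545; price each node as the discounted p*-expectation of its children.
Payoff layer (t=3): V(3,0)=-68.1093, V(3,1)=-24.9048, V(3,2)=49.5661, V(3,3)=177.9304
Node (2,0) S=78.5536: V=(p*·-24.9048+(1−p*)·-68.1093)/1.01=-47.9910; Δ=(-24.9048−-68.1093)/(102.9052−59.7007)=1.0000; B=V−Δ·S=-126.5446
Node (2,1) S=135.4016: V=(p*·49.5661+(1−p*)·-24.9048)/1.01=8.8570; Δ=(49.5661−-24.9048)/(177.3761−102.9052)=1.0000; B=V−Δ·S=-126.5446
Node (2,2) S=233.3896: V=(p*·177.9304+(1−p*)·49.5661)/1.01=106.8450; Δ=(177.9304−49.5661)/(305.7404−177.3761)=1.0000; B=V−Δ·S=-126.5446
Node (1,0) S=103.3600: V=(p*·8.8570+(1−p*)·-47.9910)/1.01=-21.9316; Δ=(8.8570−-47.9910)/(135.4016−78.5536)=1.0000; B=V−Δ·S=-125.2916
Node (1,1) S=178.1600: V=(p*·106.8450+(1−p*)·8.8570)/1.01=52.8684; Δ=(106.8450−8.8570)/(233.3896−135.4016)=1.0000; B=V−Δ·S=-125.2916
Node (0,0) S=136.0000: V=(p*·52.8684+(1−p*)·-21.9316)/1.01=11.9489; Δ=(52.8684−-21.9316)/(178.1600−103.3600)=1.0000; B=V−Δ·S=-124.0511
Self-financing check: at every node Δ·S+B equals the discounted successor values.

(0,0): Delta=1.0000 Bond=-124.0511
(1,0): Delta=1.0000 Bond=-125.2916
(1,1): Delta=1.0000 Bond=-125.2916
(2,0): Delta=1.0000 Bond=-126.5446
(2,1): Delta=1.0000 Bond=-126.5446
(2,2): Delta=1.0000 Bond=-126.5446
V0=11.9489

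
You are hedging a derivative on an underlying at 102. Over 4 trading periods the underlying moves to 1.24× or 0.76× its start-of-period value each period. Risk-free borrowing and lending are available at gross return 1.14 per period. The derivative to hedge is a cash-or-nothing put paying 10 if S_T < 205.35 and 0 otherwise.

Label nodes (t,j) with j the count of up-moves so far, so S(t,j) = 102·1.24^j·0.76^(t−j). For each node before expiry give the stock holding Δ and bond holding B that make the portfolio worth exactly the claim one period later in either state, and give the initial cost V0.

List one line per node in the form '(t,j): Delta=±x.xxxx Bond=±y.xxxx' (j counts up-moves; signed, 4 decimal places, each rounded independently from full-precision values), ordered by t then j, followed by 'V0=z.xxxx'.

(0,0): Delta=-0.0684 Bond=10.5722
(1,0): Delta=0.0000 Bond=6.7497
(1,1): Delta=-0.0794 Bond=13.4477
(2,0): Delta=0.0000 Bond=7.6947
(2,1): Delta=0.0000 Bond=7.6947
(2,2): Delta=-0.0922 Bond=17.3397
(3,0): Delta=0.0000 Bond=8.7719
(3,1): Delta=0.0000 Bond=8.7719
(3,2): Delta=0.0000 Bond=8.7719
(3,3): Delta=-0.1071 Bond=22.6608
V0=3.5951

No-arbitrage ⇒ martingale measure with p* = (R−d)/(u−d) = 0.7917.
Payoff layer (t=4): V(4,0)=10.0000, V(4,1)=10.0000, V(4,2)=10.0000, V(4,3)=10.0000, V(4,4)=0.0000
(3,0): S=44.7756. Δ = (V_up−V_dn)/(S_up−S_dn) = (10.0000−10.0000)/(55.5217−34.0294) = 0.0000. V = [p*·10.0000 + (1−p*)·10.0000]/1.14 = 8.7719. B = V − Δ·S = 8.7719.
(3,1): S=73.0548. Δ = (V_up−V_dn)/(S_up−S_dn) = (10.0000−10.0000)/(90.5880−55.5217) = 0.0000. V = [p*·10.0000 + (1−p*)·10.0000]/1.14 = 8.7719. B = V − Δ·S = 8.7719.
(3,2): S=119.1948. Δ = (V_up−V_dn)/(S_up−S_dn) = (10.0000−10.0000)/(147.8015−90.5880) = 0.0000. V = [p*·10.0000 + (1−p*)·10.0000]/1.14 = 8.7719. B = V − Δ·S = 8.7719.
(3,3): S=194.4756. Δ = (V_up−V_dn)/(S_up−S_dn) = (0.0000−10.0000)/(241.1498−147.8015) = -0.1071. V = [p*·0.0000 + (1−p*)·10.0000]/1.14 = 1.8275. B = V − Δ·S = 22.6608.
(2,0): S=58.9152. Δ = (V_up−V_dn)/(S_up−S_dn) = (8.7719−8.7719)/(73.0548−44.7756) = 0.0000. V = [p*·8.7719 + (1−p*)·8.7719]/1.14 = 7.6947. B = V − Δ·S = 7.6947.
(2,1): S=96.1248. Δ = (V_up−V_dn)/(S_up−S_dn) = (8.7719−8.7719)/(119.1948−73.0548) = 0.0000. V = [p*·8.7719 + (1−p*)·8.7719]/1.14 = 7.6947. B = V − Δ·S = 7.6947.
(2,2): S=156.8352. Δ = (V_up−V_dn)/(S_up−S_dn) = (1.8275−8.7719)/(194.4756−119.1948) = -0.0922. V = [p*·1.8275 + (1−p*)·8.7719]/1.14 = 2.8721. B = V − Δ·S = 17.3397.
(1,0): S=77.5200. Δ = (V_up−V_dn)/(S_up−S_dn) = (7.6947−7.6947)/(96.1248−58.9152) = 0.0000. V = [p*·7.6947 + (1−p*)·7.6947]/1.14 = 6.7497. B = V − Δ·S = 6.7497.
(1,1): S=126.4800. Δ = (V_up−V_dn)/(S_up−S_dn) = (2.8721−7.6947)/(156.8352−96.1248) = -0.0794. V = [p*·2.8721 + (1−p*)·7.6947]/1.14 = 3.4007. B = V − Δ·S = 13.4477.
(0,0): S=102.0000. Δ = (V_up−V_dn)/(S_up−S_dn) = (3.4007−6.7497)/(126.4800−77.5200) = -0.0684. V = [p*·3.4007 + (1−p*)·6.7497]/1.14 = 3.5951. B = V − Δ·S = 10.5722.
Root portfolio cost Δ·102+B reproduces V0=3.5951.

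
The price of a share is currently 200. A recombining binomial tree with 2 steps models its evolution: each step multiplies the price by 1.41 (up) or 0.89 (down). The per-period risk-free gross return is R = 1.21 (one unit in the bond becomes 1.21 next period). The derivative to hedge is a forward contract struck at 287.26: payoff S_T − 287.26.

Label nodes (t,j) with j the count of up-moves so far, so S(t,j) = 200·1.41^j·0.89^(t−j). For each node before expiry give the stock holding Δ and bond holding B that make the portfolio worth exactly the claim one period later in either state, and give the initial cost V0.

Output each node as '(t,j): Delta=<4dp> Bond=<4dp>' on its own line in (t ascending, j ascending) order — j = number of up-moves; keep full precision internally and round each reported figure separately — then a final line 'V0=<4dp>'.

Risk-neutral probability p* = (R−d)/(u−d) = (1.21−0.89)/(1.41−0.89) = 0.6154.
Terminal payoffs: V(2,0)=-128.8400, V(2,1)=-36.2800, V(2,2)=110.3600
  t=1,j=0: stock 178.0000 → up 250.9800 (V=-36.2800), down 158.4200 (V=-128.8400). Price -59.4050; hedge Δ=1.0000, bond B=-237.4050.
  t=1,j=1: stock 282.0000 → up 397.6200 (V=110.3600), down 250.9800 (V=-36.2800). Price 44.5950; hedge Δ=1.0000, bond B=-237.4050.
  t=0,j=0: stock 200.0000 → up 282.0000 (V=44.5950), down 178.0000 (V=-59.4050). Price 3.7976; hedge Δ=1.0000, bond B=-196.2024.
Self-financing check: at every node Δ·S+B equals the discounted successor values.

(0,0): Delta=1.0000 Bond=-196.2024
(1,0): Delta=1.0000 Bond=-237.4050
(1,1): Delta=1.0000 Bond=-237.4050
V0=3.7976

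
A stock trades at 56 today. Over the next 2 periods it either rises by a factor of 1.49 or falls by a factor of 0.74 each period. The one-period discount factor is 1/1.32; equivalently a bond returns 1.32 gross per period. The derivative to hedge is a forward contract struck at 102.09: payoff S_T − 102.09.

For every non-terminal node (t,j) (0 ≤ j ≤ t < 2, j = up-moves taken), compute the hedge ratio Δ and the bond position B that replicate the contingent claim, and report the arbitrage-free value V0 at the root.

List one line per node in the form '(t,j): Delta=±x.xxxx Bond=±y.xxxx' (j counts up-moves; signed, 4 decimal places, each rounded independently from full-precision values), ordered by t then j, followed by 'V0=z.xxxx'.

(0,0): Delta=1.0000 Bond=-58.5916
(1,0): Delta=1.0000 Bond=-77.3409
(1,1): Delta=1.0000 Bond=-77.3409
V0=-2.5916

Risk-neutral probability p* = (R−d)/(u−d) = (1.32−0.74)/(1.49−0.74) = 0.7733.
Payoff layer (t=2): V(2,0)=-71.4244, V(2,1)=-40.3444, V(2,2)=22.2356
Node (1,0) S=41.4400: V=(p*·-40.3444+(1−p*)·-71.4244)/1.32=-35.9009; Δ=(-40.3444−-71.4244)/(61.7456−30.6656)=1.0000; B=V−Δ·S=-77.3409
Node (1,1) S=83.4400: V=(p*·22.2356+(1−p*)·-40.3444)/1.32=6.0991; Δ=(22.2356−-40.3444)/(124.3256−61.7456)=1.0000; B=V−Δ·S=-77.3409
Node (0,0) S=56.0000: V=(p*·6.0991+(1−p*)·-35.9009)/1.32=-2.5916; Δ=(6.0991−-35.9009)/(83.4400−41.4400)=1.0000; B=V−Δ·S=-58.5916
Root portfolio cost Δ·56+B reproduces V0=-2.5916.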